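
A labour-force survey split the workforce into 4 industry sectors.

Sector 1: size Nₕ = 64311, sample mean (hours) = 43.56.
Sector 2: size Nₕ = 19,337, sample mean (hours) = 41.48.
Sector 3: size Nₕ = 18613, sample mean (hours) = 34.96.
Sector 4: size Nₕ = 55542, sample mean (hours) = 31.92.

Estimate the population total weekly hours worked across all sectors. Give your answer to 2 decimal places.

Estimate total by summing Nₕ·x̄ₕ over strata.
64311·43.56 + 19337·41.48 + 18613·34.96 + 55542·31.92 = 2801387.16 + 802098.76 + 650710.48 + 1772900.64 = 6027097.04.

6027097.04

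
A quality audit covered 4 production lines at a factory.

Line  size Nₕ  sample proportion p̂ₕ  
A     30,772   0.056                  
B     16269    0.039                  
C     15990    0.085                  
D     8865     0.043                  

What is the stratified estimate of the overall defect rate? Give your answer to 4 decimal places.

N = 30772 + 16269 + 15990 + 8865 = 71896.
Overall proportion = Σ (Nₕ/N)·p̂ₕ.
Σ Nₕp̂ₕ = 1723.232 + 634.491 + 1359.15 + 381.195 = 4098.068.
4098.068 / 71896 = 0.057000... → 0.0570.

0.0570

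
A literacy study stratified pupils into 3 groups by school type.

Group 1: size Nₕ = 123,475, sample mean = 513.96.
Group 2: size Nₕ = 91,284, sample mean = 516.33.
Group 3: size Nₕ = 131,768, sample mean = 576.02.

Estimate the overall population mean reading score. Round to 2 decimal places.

x̄_st = (Σ Nₕx̄ₕ) / (Σ Nₕ) = (123475·513.96 + 91284·516.33 + 131768·576.02) / 346527
= 186494882.08 / 346527 = 538.1828... → 538.18.

538.18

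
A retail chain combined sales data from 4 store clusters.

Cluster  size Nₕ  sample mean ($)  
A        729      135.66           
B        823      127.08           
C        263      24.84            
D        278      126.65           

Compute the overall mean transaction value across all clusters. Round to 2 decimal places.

N = 729 + 823 + 263 + 278 = 2093.
Weight each subgroup mean by Nₕ/N and sum.
Σ Nₕx̄ₕ = 729·135.66 + 823·127.08 + 263·24.84 + 278·126.65 = 98896.14 + 104586.84 + 6532.92 + 35208.7 = 245224.6.
Divide by N: 245224.6 / 2093 = 117.1642... → 117.16.

117.16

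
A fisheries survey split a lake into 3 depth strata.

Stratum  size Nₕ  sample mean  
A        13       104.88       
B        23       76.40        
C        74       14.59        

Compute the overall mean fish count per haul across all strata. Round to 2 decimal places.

38.18

x̄_st = (Σ Nₕx̄ₕ) / (Σ Nₕ) = (13·104.88 + 23·76.40 + 74·14.59) / 110
= 4200.3 / 110 = 38.1845... → 38.18.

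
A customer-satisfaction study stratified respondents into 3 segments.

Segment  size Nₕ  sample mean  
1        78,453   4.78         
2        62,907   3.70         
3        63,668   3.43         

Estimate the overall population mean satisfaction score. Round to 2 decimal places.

N = 78453 + 62907 + 63668 = 205028.
Overall mean = Σ (Nₕ/N)·x̄ₕ — weight by population share, not a simple average.
Σ Nₕx̄ₕ = 78453·4.78 + 62907·3.70 + 63668·3.43 = 375005.34 + 232755.9 + 218381.24 = 826142.48.
Divide by N: 826142.48 / 205028 = 4.0294... → 4.03.

4.03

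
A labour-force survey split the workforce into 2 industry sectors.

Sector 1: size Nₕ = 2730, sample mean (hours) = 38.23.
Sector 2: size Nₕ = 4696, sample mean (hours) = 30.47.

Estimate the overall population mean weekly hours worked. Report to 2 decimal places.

33.32

x̄_st = (Σ Nₕx̄ₕ) / (Σ Nₕ) = (2730·38.23 + 4696·30.47) / 7426
= 247455.02 / 7426 = 33.3228... → 33.32.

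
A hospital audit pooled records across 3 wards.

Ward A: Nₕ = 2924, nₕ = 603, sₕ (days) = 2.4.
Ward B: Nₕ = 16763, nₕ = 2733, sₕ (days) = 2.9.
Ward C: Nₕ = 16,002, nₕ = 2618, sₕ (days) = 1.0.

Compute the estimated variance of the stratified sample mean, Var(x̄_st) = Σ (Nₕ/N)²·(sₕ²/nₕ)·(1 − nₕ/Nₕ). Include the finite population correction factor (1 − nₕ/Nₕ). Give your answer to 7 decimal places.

N = 35689; Wₕ = Nₕ/N.
ward A: (2924/35689)²·2.4²/603·(1 − 603/2924) = 0.0000508966
ward B: (16763/35689)²·2.9²/2733·(1 − 2733/16763) = 0.0005681945
ward C: (16002/35689)²·1.0²/2618·(1 − 2618/16002) = 0.0000642276
Sum = 0.0006833187 → 0.0006833.

0.0006833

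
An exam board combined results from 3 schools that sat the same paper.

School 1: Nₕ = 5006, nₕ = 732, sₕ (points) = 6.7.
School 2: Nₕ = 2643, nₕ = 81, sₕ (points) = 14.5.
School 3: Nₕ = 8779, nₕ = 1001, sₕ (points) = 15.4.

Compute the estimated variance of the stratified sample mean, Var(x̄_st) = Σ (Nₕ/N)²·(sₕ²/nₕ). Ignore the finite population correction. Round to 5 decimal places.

N = 16428; Wₕ = Nₕ/N.
school 1: (5006/16428)²·6.7²/732 = 0.00569444
school 2: (2643/16428)²·14.5²/81 = 0.06718556
school 3: (8779/16428)²·15.4²/1001 = 0.06765939
Sum = 0.14053938 → 0.14054.

0.14054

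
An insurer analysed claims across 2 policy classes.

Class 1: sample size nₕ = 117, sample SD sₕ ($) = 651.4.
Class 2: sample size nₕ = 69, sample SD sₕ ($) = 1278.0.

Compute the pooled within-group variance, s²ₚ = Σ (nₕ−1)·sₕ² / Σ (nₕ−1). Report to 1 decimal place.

871112.3

1: (117−1)·651.4² = 116·424321.96 = 49221347.36
2: (69−1)·1278.0² = 68·1633284 = 111063312
Numerator = 160284659.36; denominator = Σ(nₕ−1) = 184.
s²ₚ = 160284659.36/184 = 871112.279... → 871112.3.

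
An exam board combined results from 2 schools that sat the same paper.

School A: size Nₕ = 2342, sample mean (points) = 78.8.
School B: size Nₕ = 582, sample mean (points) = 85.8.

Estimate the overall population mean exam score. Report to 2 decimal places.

80.19

N = 2924; weights Wₕ = Nₕ/N = (0.8010, 0.1990).
x̄_st = Σ Wₕ·x̄ₕ = 0.8010·78.8 + 0.1990·85.8 ≈ 80.1933...
→ 80.19.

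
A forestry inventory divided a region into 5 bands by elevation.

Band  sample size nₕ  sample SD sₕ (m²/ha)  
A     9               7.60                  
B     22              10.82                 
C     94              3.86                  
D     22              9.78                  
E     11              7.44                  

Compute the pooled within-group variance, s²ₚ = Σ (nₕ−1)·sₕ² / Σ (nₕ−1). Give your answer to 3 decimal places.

Degrees of freedom: 8 + 21 + 93 + 21 + 10 = 153.
Σ(nₕ−1)sₕ² = 8·57.76 + 21·117.0724 + 93·14.8996 + 21·95.6484 + 10·55.3536 = 6868.4156.
s²ₚ = 6868.4156 / 153 = 44.89161... → 44.892.

44.892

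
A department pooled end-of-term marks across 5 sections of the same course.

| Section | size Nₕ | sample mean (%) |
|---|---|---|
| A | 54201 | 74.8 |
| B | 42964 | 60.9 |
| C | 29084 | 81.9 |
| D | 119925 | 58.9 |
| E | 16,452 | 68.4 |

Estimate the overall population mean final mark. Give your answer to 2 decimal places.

N = 54201 + 42964 + 29084 + 119925 + 16452 = 262626.
Overall mean = Σ (Nₕ/N)·x̄ₕ — weight by population share, not a simple average.
Σ Nₕx̄ₕ = 54201·74.8 + 42964·60.9 + 29084·81.9 + 119925·58.9 + 16452·68.4 = 4054234.8 + 2616507.6 + 2381979.6 + 7063582.5 + 1125316.8 = 17241621.3.
Divide by N: 17241621.3 / 262626 = 65.6509... → 65.65.

65.65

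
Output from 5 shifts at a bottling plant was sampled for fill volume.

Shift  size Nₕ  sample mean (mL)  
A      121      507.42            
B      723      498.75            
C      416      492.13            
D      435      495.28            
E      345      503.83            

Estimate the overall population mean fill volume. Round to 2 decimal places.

N = 121 + 723 + 416 + 435 + 345 = 2040.
Overall mean = Σ (Nₕ/N)·x̄ₕ — weight by population share, not a simple average.
Σ Nₕx̄ₕ = 121·507.42 + 723·498.75 + 416·492.13 + 435·495.28 + 345·503.83 = 61397.82 + 360596.25 + 204726.08 + 215446.8 + 173821.35 = 1015988.3.
Divide by N: 1015988.3 / 2040 = 498.0335... → 498.03.

498.03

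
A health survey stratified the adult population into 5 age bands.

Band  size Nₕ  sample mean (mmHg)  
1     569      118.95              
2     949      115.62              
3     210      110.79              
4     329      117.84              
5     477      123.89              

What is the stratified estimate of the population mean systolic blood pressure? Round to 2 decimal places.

117.81

N = 569 + 949 + 210 + 329 + 477 = 2534.
The stratified mean weights each stratum mean by its population share Nₕ/N.
Σ Nₕx̄ₕ = 569·118.95 + 949·115.62 + 210·110.79 + 329·117.84 + 477·123.89 = 67682.55 + 109723.38 + 23265.9 + 38769.36 + 59095.53 = 298536.72.
Divide by N: 298536.72 / 2534 = 117.8124... → 117.81.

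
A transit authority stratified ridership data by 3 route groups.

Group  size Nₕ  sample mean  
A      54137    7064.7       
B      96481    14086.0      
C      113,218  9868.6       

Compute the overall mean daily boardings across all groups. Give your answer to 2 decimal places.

10835.50

x̄_st = (Σ Nₕx̄ₕ) / (Σ Nₕ) = (54137·7064.7 + 96481·14086.0 + 113218·9868.6) / 263836
= 2858796184.7 / 263836 = 10835.5046... → 10835.50.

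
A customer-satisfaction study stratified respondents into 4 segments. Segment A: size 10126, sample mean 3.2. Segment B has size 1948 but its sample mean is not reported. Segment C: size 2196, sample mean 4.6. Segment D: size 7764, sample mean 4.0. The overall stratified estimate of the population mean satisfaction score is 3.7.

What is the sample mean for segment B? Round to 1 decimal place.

N = 10126 + 1948 + 2196 + 7764 = 22034.
Overall total = μ·N = 3.7·22034 = 81525.8.
Subtract the known strata: 10126·3.2 + 2196·4.6 + 7764·4.0 = 73560.8.
Remaining total for segment B: 81525.8 − 73560.8 = 7965.
Divide by its size: 7965 / 1948 = 4.089... → 4.1.

4.1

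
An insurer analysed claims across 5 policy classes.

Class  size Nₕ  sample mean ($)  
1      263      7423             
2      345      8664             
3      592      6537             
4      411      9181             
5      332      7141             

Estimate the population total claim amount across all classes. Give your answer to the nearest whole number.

14955436

Population total = Σ Nₕ·x̄ₕ (each stratum's size times its mean).
263·7423 + 345·8664 + 592·6537 + 411·9181 + 332·7141 = 1952249 + 2989080 + 3869904 + 3773391 + 2370812 = 14955436.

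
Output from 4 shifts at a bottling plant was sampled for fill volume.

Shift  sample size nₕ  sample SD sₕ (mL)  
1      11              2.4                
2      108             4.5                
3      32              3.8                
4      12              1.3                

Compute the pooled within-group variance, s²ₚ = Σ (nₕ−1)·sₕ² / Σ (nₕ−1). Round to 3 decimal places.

1: (11−1)·2.4² = 10·5.76 = 57.6
2: (108−1)·4.5² = 107·20.25 = 2166.75
3: (32−1)·3.8² = 31·14.44 = 447.64
4: (12−1)·1.3² = 11·1.69 = 18.59
Numerator = 2690.58; denominator = Σ(nₕ−1) = 159.
s²ₚ = 2690.58/159 = 16.92189... → 16.922.

16.922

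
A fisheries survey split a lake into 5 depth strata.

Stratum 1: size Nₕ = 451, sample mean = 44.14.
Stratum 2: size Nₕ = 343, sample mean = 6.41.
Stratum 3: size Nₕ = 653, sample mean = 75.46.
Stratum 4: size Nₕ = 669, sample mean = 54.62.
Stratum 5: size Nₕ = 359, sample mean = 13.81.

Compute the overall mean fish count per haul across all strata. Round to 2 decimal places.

45.61

x̄_st = (Σ Nₕx̄ₕ) / (Σ Nₕ) = (451·44.14 + 343·6.41 + 653·75.46 + 669·54.62 + 359·13.81) / 2475
= 112879.72 / 2475 = 45.6080... → 45.61.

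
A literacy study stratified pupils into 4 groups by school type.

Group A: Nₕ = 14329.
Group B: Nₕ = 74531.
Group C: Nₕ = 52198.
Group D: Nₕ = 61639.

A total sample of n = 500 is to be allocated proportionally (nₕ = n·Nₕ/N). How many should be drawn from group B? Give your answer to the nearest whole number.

N = 14329 + 74531 + 52198 + 61639 = 202697.
n_B = 500·74531/202697 = 183.848... → 184.

184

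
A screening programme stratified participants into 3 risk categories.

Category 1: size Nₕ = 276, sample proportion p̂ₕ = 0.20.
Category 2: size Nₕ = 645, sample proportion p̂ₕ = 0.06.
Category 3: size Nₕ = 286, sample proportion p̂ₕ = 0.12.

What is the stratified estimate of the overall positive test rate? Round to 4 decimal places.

0.1062

N = 276 + 645 + 286 = 1207.
Overall proportion = Σ (Nₕ/N)·p̂ₕ.
Σ Nₕp̂ₕ = 55.2 + 38.7 + 34.32 = 128.22.
128.22 / 1207 = 0.106230... → 0.1062.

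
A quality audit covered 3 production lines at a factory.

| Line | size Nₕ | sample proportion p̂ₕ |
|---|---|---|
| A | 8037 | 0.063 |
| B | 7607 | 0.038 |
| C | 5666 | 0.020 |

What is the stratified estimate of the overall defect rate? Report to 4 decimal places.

N = 8037 + 7607 + 5666 = 21310.
Overall proportion = Σ (Nₕ/N)·p̂ₕ.
Σ Nₕp̂ₕ = 506.331 + 289.066 + 113.32 = 908.717.
908.717 / 21310 = 0.042643... → 0.0426.

0.0426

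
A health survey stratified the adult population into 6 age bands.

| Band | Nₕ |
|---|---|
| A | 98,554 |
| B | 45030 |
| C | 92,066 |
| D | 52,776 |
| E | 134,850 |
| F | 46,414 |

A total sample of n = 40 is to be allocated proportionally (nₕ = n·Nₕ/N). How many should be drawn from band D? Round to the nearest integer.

4

N = 98554 + 45030 + 92066 + 52776 + 134850 + 46414 = 469690.
n_D = 40·52776/469690 = 4.495... → 4.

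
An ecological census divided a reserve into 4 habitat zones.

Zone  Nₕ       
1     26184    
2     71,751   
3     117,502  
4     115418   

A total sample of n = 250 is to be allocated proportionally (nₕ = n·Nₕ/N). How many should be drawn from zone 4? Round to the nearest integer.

N = 26184 + 71751 + 117502 + 115418 = 330855.
n_4 = 250·115418/330855 = 87.212... → 87.

87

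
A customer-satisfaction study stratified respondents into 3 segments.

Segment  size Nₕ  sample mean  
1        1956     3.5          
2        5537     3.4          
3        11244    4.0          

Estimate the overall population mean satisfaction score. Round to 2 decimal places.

3.77

x̄_st = (Σ Nₕx̄ₕ) / (Σ Nₕ) = (1956·3.5 + 5537·3.4 + 11244·4.0) / 18737
= 70647.8 / 18737 = 3.7705... → 3.77.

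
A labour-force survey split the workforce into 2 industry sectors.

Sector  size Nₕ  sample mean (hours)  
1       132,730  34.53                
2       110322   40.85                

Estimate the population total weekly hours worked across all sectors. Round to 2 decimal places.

9089820.60

Population total = Σ Nₕ·x̄ₕ (each stratum's size times its mean).
132730·34.53 + 110322·40.85 = 4583166.9 + 4506653.7 = 9089820.60.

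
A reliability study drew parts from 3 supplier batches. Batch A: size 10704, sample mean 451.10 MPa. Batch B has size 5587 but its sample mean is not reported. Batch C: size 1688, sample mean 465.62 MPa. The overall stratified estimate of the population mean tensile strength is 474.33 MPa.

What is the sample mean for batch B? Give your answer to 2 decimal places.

521.47

N = 10704 + 5587 + 1688 = 17979.
Overall total = μ·N = 474.33·17979 = 8527979.07.
Subtract the known strata: 10704·451.10 + 1688·465.62 = 5614540.96.
Remaining total for batch B: 8527979.07 − 5614540.96 = 2913438.11.
Divide by its size: 2913438.11 / 5587 = 521.4674... → 521.47.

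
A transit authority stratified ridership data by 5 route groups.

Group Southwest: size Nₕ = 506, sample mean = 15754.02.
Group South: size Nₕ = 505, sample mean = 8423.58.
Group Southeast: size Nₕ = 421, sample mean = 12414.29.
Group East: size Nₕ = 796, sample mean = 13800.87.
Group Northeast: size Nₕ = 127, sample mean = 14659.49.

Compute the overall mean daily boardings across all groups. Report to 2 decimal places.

x̄_st = (Σ Nₕx̄ₕ) / (Σ Nₕ) = (506·15754.02 + 505·8423.58 + 421·12414.29 + 796·13800.87 + 127·14659.49) / 2355
= 30299105.86 / 2355 = 12865.8624... → 12865.86.

12865.86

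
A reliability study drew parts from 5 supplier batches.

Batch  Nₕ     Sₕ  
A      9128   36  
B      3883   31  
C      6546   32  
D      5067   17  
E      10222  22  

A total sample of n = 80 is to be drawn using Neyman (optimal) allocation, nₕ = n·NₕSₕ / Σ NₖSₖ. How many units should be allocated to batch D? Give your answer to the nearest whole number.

7

Σ NₕSₕ = 9128·36 + 3883·31 + 6546·32 + 5067·17 + 10222·22 = 969476.
Share for D: 86139/969476 = 0.08885.
n_D = 80 × 0.08885 = 7.108... → 7.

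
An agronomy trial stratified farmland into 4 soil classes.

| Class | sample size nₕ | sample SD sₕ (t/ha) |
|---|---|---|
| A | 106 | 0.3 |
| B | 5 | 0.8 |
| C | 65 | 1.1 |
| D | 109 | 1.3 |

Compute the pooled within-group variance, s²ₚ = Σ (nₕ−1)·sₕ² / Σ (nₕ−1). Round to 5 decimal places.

0.96786

A: (106−1)·0.3² = 105·0.09 = 9.45
B: (5−1)·0.8² = 4·0.64 = 2.56
C: (65−1)·1.1² = 64·1.21 = 77.44
D: (109−1)·1.3² = 108·1.69 = 182.52
Numerator = 271.97; denominator = Σ(nₕ−1) = 281.
s²ₚ = 271.97/281 = 0.9678648... → 0.96786.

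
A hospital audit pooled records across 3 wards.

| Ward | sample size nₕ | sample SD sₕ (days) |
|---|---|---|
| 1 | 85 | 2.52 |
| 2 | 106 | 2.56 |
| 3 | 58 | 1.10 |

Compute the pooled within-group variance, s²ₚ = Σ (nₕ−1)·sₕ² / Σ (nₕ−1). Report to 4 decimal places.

1: (85−1)·2.52² = 84·6.3504 = 533.4336
2: (106−1)·2.56² = 105·6.5536 = 688.128
3: (58−1)·1.10² = 57·1.21 = 68.97
Numerator = 1290.5316; denominator = Σ(nₕ−1) = 246.
s²ₚ = 1290.5316/246 = 5.246063... → 5.2461.

5.2461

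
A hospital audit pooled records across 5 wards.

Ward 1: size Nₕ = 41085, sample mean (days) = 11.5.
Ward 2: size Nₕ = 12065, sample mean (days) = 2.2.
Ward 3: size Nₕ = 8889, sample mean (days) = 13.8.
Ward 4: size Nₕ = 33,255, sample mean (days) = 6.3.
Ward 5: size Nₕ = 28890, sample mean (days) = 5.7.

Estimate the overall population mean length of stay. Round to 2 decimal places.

8.02

x̄_st = (Σ Nₕx̄ₕ) / (Σ Nₕ) = (41085·11.5 + 12065·2.2 + 8889·13.8 + 33255·6.3 + 28890·5.7) / 124184
= 995868.2 / 124184 = 8.0193... → 8.02.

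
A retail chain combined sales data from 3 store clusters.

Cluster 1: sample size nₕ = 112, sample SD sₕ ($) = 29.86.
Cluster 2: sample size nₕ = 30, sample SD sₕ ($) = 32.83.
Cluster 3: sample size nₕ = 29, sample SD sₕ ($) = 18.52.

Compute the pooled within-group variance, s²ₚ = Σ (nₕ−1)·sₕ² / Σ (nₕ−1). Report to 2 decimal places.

1: (112−1)·29.86² = 111·891.6196 = 98969.7756
2: (30−1)·32.83² = 29·1077.8089 = 31256.4581
3: (29−1)·18.52² = 28·342.9904 = 9603.7312
Numerator = 139829.9649; denominator = Σ(nₕ−1) = 168.
s²ₚ = 139829.9649/168 = 832.3212... → 832.32.

832.32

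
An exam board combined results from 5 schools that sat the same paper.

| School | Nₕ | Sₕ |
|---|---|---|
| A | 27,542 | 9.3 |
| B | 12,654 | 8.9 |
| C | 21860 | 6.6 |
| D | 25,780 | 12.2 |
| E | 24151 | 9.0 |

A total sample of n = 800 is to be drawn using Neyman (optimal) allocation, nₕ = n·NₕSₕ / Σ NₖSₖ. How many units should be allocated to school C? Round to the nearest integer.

110

Σ NₕSₕ = 27542·9.3 + 12654·8.9 + 21860·6.6 + 25780·12.2 + 24151·9.0 = 1044912.2.
Share for C: 144276/1044912.2 = 0.13807.
n_C = 800 × 0.13807 = 110.460... → 110.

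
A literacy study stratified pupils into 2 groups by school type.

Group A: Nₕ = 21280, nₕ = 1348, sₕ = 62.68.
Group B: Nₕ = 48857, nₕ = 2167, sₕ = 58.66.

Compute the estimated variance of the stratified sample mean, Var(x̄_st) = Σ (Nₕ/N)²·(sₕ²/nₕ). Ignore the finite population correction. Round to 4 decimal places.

N = 70137; Wₕ = Nₕ/N.
group A: (21280/70137)²·62.68²/1348 = 0.2682977
group B: (48857/70137)²·58.66²/2167 = 0.7705209
Sum = 1.0388186 → 1.0388.

1.0388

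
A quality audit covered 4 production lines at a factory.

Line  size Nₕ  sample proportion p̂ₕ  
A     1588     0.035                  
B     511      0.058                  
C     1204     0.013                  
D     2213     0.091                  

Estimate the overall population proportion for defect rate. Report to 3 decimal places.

N = 1588 + 511 + 1204 + 2213 = 5516.
Overall proportion = Σ (Nₕ/N)·p̂ₕ.
Σ Nₕp̂ₕ = 55.58 + 29.638 + 15.652 + 201.383 = 302.253.
302.253 / 5516 = 0.05480... → 0.055.

0.055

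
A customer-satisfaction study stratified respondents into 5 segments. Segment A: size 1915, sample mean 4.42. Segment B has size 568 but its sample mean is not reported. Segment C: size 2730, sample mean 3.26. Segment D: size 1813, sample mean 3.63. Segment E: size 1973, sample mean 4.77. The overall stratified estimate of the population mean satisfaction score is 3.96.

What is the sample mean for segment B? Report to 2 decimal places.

Σ Nₕx̄ₕ = N·μ, so 568·x̄_B = 8999·3.96 − (1915·4.42 + 2730·3.26 + 1813·3.63 + 1973·4.77).
= 35636.04 − 33356.5 = 2279.54.
x̄_B = 2279.54 / 568 = 4.0133... → 4.01.

4.01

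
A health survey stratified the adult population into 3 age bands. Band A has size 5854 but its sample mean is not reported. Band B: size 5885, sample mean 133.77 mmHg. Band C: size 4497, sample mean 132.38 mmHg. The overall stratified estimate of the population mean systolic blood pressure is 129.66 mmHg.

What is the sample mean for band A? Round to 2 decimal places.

123.44

N = 5854 + 5885 + 4497 = 16236.
Overall total = μ·N = 129.66·16236 = 2105159.76.
Subtract the known strata: 5885·133.77 + 4497·132.38 = 1382549.31.
Remaining total for band A: 2105159.76 − 1382549.31 = 722610.45.
Divide by its size: 722610.45 / 5854 = 123.4388... → 123.44.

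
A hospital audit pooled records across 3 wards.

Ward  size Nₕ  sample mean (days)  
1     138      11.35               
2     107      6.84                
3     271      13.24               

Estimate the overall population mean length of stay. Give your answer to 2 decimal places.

N = 516; weights Wₕ = Nₕ/N = (0.2674, 0.2074, 0.5252).
x̄_st = Σ Wₕ·x̄ₕ = 0.2674·11.35 + 0.2074·6.84 + 0.5252·13.24 ≈ 11.4074...
→ 11.41.

11.41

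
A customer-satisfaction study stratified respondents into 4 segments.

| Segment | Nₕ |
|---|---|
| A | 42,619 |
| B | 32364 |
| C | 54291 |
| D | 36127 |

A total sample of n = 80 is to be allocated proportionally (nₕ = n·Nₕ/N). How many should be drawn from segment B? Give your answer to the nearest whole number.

16

Share of segment B = 32364/165401 = 0.19567.
Allocate 80 × 0.19567 = 15.654... → 16.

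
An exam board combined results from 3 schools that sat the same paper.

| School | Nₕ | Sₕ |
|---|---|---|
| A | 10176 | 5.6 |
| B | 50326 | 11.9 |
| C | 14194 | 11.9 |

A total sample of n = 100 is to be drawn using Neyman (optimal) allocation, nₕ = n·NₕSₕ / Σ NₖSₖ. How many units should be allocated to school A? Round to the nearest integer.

7

Σ NₕSₕ = 10176·5.6 + 50326·11.9 + 14194·11.9 = 824773.6.
Share for A: 56985.6/824773.6 = 0.06909.
n_A = 100 × 0.06909 = 6.909... → 7.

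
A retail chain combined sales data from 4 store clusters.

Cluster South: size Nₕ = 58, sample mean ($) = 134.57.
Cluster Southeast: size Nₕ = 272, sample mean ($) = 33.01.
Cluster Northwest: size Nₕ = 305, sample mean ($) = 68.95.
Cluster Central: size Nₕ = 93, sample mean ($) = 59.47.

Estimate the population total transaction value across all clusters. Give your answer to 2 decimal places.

43344.24

South: 58·134.57 = 7805.06
Southeast: 272·33.01 = 8978.72
Northwest: 305·68.95 = 21029.75
Central: 93·59.47 = 5530.71
τ̂ = Σ Nₕx̄ₕ = 43344.24.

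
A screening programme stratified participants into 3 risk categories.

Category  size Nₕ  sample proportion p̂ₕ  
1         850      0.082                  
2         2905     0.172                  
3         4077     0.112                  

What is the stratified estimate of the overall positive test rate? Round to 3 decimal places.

Wₕ = Nₕ/N with N = 7832: 0.1085, 0.3709, 0.5206.
p̂_st = 0.1085·0.082 + 0.3709·0.172 + 0.5206·0.112 ≈ 0.13100... → 0.131.

0.131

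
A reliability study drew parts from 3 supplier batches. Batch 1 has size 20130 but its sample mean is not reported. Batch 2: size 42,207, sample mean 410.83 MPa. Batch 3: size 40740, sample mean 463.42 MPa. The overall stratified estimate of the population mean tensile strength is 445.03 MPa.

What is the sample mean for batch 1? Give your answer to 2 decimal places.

Σ Nₕx̄ₕ = N·μ, so 20130·x̄_1 = 103077·445.03 − (42207·410.83 + 40740·463.42).
= 45872357.31 − 36219632.61 = 9652724.7.
x̄_1 = 9652724.7 / 20130 = 479.5194... → 479.52.

479.52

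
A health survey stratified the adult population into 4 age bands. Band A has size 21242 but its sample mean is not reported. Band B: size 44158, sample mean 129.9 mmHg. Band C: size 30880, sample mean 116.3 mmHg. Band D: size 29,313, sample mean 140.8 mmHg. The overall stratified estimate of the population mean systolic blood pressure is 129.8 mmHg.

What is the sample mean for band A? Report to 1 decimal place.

Σ Nₕx̄ₕ = N·μ, so 21242·x̄_A = 125593·129.8 − (44158·129.9 + 30880·116.3 + 29313·140.8).
= 16301971.4 − 13454738.6 = 2847232.8.
x̄_A = 2847232.8 / 21242 = 134.038... → 134.0.

134.0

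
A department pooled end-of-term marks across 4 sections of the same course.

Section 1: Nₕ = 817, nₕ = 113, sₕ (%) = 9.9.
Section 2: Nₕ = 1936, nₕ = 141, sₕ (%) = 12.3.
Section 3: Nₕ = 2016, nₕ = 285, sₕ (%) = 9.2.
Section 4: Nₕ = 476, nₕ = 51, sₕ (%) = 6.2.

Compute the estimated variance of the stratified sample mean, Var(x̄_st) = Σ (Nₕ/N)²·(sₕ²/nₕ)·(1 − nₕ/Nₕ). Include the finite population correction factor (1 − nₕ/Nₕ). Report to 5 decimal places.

0.19689

N = 5245. Term for each stratum: Wₕ²sₕ²/nₕ·(1−nₕ/Nₕ).
Var(x̄_st) = 0.01813409 + 0.13554076 + 0.03767276 + 0.00554266 = 0.19689027 → 0.19689.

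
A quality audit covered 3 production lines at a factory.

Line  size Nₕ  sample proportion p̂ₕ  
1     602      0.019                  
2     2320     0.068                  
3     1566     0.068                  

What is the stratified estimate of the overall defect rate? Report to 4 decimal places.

N = 602 + 2320 + 1566 = 4488.
Overall proportion = Σ (Nₕ/N)·p̂ₕ.
Σ Nₕp̂ₕ = 11.438 + 157.76 + 106.488 = 275.686.
275.686 / 4488 = 0.061427... → 0.0614.

0.0614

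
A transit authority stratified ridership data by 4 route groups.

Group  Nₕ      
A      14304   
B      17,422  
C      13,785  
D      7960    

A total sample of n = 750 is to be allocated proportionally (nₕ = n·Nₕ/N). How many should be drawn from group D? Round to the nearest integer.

N = 14304 + 17422 + 13785 + 7960 = 53471.
n_D = 750·7960/53471 = 111.649... → 112.

112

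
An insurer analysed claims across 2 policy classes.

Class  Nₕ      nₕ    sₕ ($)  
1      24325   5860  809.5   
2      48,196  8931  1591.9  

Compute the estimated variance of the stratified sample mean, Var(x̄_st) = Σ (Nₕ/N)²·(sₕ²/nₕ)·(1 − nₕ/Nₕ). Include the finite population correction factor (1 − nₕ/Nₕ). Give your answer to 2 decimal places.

111.65

N = 72521. Term for each stratum: Wₕ²sₕ²/nₕ·(1−nₕ/Nₕ).
Var(x̄_st) = 9.55016 + 102.09877 = 111.64893 → 111.65.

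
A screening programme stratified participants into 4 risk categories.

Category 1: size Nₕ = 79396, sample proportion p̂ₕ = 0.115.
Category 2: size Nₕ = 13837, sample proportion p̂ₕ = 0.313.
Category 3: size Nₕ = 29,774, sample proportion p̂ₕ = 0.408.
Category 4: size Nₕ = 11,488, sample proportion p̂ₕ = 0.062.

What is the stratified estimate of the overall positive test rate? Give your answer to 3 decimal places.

0.196

Wₕ = Nₕ/N with N = 134495: 0.5903, 0.1029, 0.2214, 0.0854.
p̂_st = 0.5903·0.115 + 0.1029·0.313 + 0.2214·0.408 + 0.0854·0.062 ≈ 0.19571... → 0.196.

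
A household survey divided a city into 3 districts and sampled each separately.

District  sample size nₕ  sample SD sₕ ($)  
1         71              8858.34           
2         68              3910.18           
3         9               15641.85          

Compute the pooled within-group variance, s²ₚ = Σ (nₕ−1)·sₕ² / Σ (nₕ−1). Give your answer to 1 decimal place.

1: (71−1)·8858.34² = 70·78470187.5556 = 5492913128.892
2: (68−1)·3910.18² = 67·15289507.6324 = 1024397011.3708
3: (9−1)·15641.85² = 8·244667471.4225 = 1957339771.38
Numerator = 8474649911.6428; denominator = Σ(nₕ−1) = 145.
s²ₚ = 8474649911.6428/145 = 58445861.460... → 58445861.5.

58445861.5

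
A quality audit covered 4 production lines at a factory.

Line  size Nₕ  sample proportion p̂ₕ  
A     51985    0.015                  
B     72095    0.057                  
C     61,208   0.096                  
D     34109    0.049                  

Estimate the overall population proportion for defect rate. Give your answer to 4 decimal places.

0.0567

Wₕ = Nₕ/N with N = 219397: 0.2369, 0.3286, 0.2790, 0.1555.
p̂_st = 0.2369·0.015 + 0.3286·0.057 + 0.2790·0.096 + 0.1555·0.049 ≈ 0.056685... → 0.0567.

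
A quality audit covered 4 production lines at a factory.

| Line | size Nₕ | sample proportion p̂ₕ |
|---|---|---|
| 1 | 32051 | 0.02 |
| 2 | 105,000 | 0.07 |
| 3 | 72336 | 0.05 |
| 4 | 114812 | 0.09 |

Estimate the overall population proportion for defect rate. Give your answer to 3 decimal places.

0.068

N = 32051 + 105000 + 72336 + 114812 = 324199.
Overall proportion = Σ (Nₕ/N)·p̂ₕ.
Σ Nₕp̂ₕ = 641.02 + 7350 + 3616.8 + 10333.08 = 21940.9.
21940.9 / 324199 = 0.06768... → 0.068.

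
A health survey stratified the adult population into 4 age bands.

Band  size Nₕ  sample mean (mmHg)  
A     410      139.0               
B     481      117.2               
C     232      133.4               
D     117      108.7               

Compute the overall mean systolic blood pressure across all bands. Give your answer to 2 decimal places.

x̄_st = (Σ Nₕx̄ₕ) / (Σ Nₕ) = (410·139.0 + 481·117.2 + 232·133.4 + 117·108.7) / 1240
= 157029.9 / 1240 = 126.6370... → 126.64.

126.64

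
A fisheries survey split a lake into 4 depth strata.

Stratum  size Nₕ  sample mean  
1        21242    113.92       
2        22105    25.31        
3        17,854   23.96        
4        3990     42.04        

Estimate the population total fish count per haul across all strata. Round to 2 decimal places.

3574887.63

1: 21242·113.92 = 2419888.64
2: 22105·25.31 = 559477.55
3: 17854·23.96 = 427781.84
4: 3990·42.04 = 167739.6
τ̂ = Σ Nₕx̄ₕ = 3574887.63.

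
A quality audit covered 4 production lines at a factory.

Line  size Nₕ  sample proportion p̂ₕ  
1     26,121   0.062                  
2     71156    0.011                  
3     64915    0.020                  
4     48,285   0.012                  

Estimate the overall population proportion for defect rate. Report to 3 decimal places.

Wₕ = Nₕ/N with N = 210477: 0.1241, 0.3381, 0.3084, 0.2294.
p̂_st = 0.1241·0.062 + 0.3381·0.011 + 0.3084·0.020 + 0.2294·0.012 ≈ 0.02033... → 0.020.

0.020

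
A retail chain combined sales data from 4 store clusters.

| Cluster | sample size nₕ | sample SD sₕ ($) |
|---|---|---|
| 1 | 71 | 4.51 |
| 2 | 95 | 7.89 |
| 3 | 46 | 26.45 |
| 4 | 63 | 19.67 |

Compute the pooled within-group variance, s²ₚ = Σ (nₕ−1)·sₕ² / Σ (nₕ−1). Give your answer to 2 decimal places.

231.53

1: (71−1)·4.51² = 70·20.3401 = 1423.807
2: (95−1)·7.89² = 94·62.2521 = 5851.6974
3: (46−1)·26.45² = 45·699.6025 = 31482.1125
4: (63−1)·19.67² = 62·386.9089 = 23988.3518
Numerator = 62745.9687; denominator = Σ(nₕ−1) = 271.
s²ₚ = 62745.9687/271 = 231.5349... → 231.53.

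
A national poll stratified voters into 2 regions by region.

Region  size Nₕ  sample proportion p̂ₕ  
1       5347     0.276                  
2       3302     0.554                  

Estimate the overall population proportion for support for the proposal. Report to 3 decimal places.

Wₕ = Nₕ/N with N = 8649: 0.6182, 0.3818.
p̂_st = 0.6182·0.276 + 0.3818·0.554 ≈ 0.38213... → 0.382.

0.382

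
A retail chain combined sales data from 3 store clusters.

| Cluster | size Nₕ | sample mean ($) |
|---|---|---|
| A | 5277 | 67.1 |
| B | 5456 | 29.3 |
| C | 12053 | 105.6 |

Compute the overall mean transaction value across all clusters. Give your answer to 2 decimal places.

78.41

N = 5277 + 5456 + 12053 = 22786.
Overall mean = Σ (Nₕ/N)·x̄ₕ — weight by population share, not a simple average.
Σ Nₕx̄ₕ = 5277·67.1 + 5456·29.3 + 12053·105.6 = 354086.7 + 159860.8 + 1272796.8 = 1786744.3.
Divide by N: 1786744.3 / 22786 = 78.4141... → 78.41.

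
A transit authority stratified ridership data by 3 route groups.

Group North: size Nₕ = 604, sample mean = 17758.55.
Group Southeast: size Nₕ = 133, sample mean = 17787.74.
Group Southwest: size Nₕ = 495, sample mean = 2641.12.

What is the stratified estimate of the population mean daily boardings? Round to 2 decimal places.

N = 604 + 133 + 495 = 1232.
Weight each subgroup mean by Nₕ/N and sum.
Σ Nₕx̄ₕ = 604·17758.55 + 133·17787.74 + 495·2641.12 = 10726164.2 + 2365769.42 + 1307354.4 = 14399288.02.
Divide by N: 14399288.02 / 1232 = 11687.7338... → 11687.73.

11687.73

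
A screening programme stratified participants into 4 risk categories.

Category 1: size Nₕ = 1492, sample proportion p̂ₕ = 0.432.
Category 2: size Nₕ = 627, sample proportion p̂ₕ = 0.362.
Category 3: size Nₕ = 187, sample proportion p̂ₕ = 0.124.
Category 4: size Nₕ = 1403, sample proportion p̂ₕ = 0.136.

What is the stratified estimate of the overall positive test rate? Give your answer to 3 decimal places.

0.293

Wₕ = Nₕ/N with N = 3709: 0.4023, 0.1690, 0.0504, 0.3783.
p̂_st = 0.4023·0.432 + 0.1690·0.362 + 0.0504·0.124 + 0.3783·0.136 ≈ 0.29267... → 0.293.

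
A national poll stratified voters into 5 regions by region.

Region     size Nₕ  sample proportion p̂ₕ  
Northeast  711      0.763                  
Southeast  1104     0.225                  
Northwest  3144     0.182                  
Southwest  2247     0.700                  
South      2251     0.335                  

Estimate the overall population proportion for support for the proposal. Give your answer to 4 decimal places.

0.3902

N = 711 + 1104 + 3144 + 2247 + 2251 = 9457.
Overall proportion = Σ (Nₕ/N)·p̂ₕ.
Σ Nₕp̂ₕ = 542.493 + 248.4 + 572.208 + 1572.9 + 754.085 = 3690.086.
3690.086 / 9457 = 0.390196... → 0.3902.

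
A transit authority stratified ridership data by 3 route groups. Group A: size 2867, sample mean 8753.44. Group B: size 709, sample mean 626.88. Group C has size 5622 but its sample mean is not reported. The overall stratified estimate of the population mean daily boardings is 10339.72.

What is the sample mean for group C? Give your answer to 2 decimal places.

N = 2867 + 709 + 5622 = 9198.
Overall total = μ·N = 10339.72·9198 = 95104744.56.
Subtract the known strata: 2867·8753.44 + 709·626.88 = 25540570.4.
Remaining total for group C: 95104744.56 − 25540570.4 = 69564174.16.
Divide by its size: 69564174.16 / 5622 = 12373.5635... → 12373.56.

12373.56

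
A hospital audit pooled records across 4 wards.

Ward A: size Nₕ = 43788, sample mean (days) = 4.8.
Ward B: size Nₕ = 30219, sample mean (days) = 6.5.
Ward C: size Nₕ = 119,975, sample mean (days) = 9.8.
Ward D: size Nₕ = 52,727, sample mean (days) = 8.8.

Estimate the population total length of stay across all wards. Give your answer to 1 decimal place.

2046358.5

A: 43788·4.8 = 210182.4
B: 30219·6.5 = 196423.5
C: 119975·9.8 = 1175755
D: 52727·8.8 = 463997.6
τ̂ = Σ Nₕx̄ₕ = 2046358.5.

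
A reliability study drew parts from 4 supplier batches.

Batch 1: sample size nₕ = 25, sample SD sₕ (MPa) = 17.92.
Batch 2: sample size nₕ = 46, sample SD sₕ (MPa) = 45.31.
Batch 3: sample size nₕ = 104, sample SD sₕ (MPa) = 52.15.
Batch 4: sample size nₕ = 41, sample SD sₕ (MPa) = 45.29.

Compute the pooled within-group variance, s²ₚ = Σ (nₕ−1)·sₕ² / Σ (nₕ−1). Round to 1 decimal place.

2180.5

1: (25−1)·17.92² = 24·321.1264 = 7707.0336
2: (46−1)·45.31² = 45·2052.9961 = 92384.8245
3: (104−1)·52.15² = 103·2719.6225 = 280121.1175
4: (41−1)·45.29² = 40·2051.1841 = 82047.364
Numerator = 462260.3396; denominator = Σ(nₕ−1) = 212.
s²ₚ = 462260.3396/212 = 2180.473... → 2180.5.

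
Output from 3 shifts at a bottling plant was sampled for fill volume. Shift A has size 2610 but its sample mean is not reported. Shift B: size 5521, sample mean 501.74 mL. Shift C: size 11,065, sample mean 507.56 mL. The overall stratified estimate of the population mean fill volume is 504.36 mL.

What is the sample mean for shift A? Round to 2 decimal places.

N = 2610 + 5521 + 11065 = 19196.
Overall total = μ·N = 504.36·19196 = 9681694.56.
Subtract the known strata: 5521·501.74 + 11065·507.56 = 8386257.94.
Remaining total for shift A: 9681694.56 − 8386257.94 = 1295436.62.
Divide by its size: 1295436.62 / 2610 = 496.3359... → 496.34.

496.34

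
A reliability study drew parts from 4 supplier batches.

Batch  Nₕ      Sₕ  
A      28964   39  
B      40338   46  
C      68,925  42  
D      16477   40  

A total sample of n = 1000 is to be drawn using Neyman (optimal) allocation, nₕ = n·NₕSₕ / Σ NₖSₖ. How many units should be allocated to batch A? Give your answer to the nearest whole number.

A: NₕSₕ = 28964·39 = 1129596
B: NₕSₕ = 40338·46 = 1855548
C: NₕSₕ = 68925·42 = 2894850
D: NₕSₕ = 16477·40 = 659080
Σ NₕSₕ = 6539074.
n_A = 1000·1129596/6539074 = 172.746... → 173.

173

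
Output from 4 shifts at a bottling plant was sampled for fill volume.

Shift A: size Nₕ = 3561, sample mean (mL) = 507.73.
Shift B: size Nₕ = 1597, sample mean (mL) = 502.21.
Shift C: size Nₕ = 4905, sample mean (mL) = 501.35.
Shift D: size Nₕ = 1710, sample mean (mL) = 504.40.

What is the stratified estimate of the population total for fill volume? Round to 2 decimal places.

5931701.65

Estimate total by summing Nₕ·x̄ₕ over strata.
3561·507.73 + 1597·502.21 + 4905·501.35 + 1710·504.40 = 1808026.53 + 802029.37 + 2459121.75 + 862524 = 5931701.65.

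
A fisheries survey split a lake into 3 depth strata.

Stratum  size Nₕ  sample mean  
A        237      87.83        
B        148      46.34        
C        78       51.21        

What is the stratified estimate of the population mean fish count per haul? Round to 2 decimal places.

x̄_st = (Σ Nₕx̄ₕ) / (Σ Nₕ) = (237·87.83 + 148·46.34 + 78·51.21) / 463
= 31668.41 / 463 = 68.3983... → 68.40.

68.40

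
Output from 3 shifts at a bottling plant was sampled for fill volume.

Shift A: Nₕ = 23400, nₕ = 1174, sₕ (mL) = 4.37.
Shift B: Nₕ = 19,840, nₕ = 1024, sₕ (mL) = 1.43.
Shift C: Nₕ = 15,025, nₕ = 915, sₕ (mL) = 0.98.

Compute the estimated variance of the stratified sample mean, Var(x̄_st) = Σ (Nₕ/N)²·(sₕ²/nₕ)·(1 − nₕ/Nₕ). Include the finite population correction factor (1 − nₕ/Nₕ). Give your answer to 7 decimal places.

N = 58265; Wₕ = Nₕ/N.
shift A: (23400/58265)²·4.37²/1174·(1 − 1174/23400) = 0.0024920482
shift B: (19840/58265)²·1.43²/1024·(1 − 1024/19840) = 0.0002195966
shift C: (15025/58265)²·0.98²/915·(1 − 915/15025) = 0.0000655476
Sum = 0.0027771925 → 0.0027772.

0.0027772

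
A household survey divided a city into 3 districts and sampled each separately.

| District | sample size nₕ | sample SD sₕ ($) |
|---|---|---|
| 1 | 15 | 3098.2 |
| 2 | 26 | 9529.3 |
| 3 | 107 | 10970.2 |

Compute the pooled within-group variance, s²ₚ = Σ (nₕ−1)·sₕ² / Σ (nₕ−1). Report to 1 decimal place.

104559815.9

Degrees of freedom: 14 + 25 + 106 = 145.
Σ(nₕ−1)sₕ² = 14·9598843.24 + 25·90807558.49 + 106·120345288.04 = 15161173299.85.
s²ₚ = 15161173299.85 / 145 = 104559815.861... → 104559815.9.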